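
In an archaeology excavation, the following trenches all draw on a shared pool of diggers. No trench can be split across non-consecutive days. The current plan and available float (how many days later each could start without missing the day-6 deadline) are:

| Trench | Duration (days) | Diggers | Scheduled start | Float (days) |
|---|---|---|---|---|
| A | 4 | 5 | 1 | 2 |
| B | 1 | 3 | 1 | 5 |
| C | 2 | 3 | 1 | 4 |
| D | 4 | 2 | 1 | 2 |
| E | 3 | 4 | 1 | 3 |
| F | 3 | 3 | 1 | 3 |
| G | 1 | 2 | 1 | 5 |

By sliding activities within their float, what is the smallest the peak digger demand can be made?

11

Early-start (A@1, B@1, C@1, D@1, E@1, F@1, G@1) gives peak 22: d1:22  d2:17  d3:14  d4:7  d5:0  d6:0.
Shift C→5, D→2, E→4, G→5.
Schedule A@1, B@1, C@5, D@2, E@4, F@1, G@5: d1:11  d2:10  d3:10  d4:11  d5:11  d6:7 — peak 11.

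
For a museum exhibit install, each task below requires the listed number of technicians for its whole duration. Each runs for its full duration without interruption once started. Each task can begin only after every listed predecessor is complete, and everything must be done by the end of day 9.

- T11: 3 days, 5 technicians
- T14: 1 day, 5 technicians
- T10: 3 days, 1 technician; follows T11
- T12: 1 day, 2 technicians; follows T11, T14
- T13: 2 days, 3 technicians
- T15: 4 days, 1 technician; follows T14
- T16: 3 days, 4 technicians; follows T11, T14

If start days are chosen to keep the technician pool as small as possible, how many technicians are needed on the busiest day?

Early-start (T11@1, T14@1, T10@4, T12@4, T13@1, T15@2, T16@4) gives peak 13: d1:13  d2:9  d3:6  d4:8  d5:6  d6:5  d7:0  d8:0  d9:0.
Shift T14→4, T12→5, T13→5, T15→6, T16→7.
Schedule T11@1, T14@4, T10@4, T12@5, T13@5, T15@6, T16@7: d1:5  d2:5  d3:5  d4:6  d5:6  d6:5  d7:5  d8:5  d9:5 — peak 6.
Total technician-days = 47 over 9 days ⇒ peak ≥ ⌈47/9⌉ = 6, so 6 is optimal.

6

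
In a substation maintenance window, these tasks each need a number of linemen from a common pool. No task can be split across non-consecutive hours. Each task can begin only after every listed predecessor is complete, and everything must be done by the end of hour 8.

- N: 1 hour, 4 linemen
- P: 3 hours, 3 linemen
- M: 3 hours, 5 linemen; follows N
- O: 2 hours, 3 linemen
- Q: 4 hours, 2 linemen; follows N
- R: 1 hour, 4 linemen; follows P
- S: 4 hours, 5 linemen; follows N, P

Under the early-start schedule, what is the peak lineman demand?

Early-start schedule: N@1, P@1, M@2, O@1, Q@2, R@4, S@4.
Load per hour: hour 1: 10, hour 2: 13, hour 3: 10, hour 4: 16, hour 5: 7, hour 6: 5, hour 7: 5, hour 8: 0.
Peak is 16.

16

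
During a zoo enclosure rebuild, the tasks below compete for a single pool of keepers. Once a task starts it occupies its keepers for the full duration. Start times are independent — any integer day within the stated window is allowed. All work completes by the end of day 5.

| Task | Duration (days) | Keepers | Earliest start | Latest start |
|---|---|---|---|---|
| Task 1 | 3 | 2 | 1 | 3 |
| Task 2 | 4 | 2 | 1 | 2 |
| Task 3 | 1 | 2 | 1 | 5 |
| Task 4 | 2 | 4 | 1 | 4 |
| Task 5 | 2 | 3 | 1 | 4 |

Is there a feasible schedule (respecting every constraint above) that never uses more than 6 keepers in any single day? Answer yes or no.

no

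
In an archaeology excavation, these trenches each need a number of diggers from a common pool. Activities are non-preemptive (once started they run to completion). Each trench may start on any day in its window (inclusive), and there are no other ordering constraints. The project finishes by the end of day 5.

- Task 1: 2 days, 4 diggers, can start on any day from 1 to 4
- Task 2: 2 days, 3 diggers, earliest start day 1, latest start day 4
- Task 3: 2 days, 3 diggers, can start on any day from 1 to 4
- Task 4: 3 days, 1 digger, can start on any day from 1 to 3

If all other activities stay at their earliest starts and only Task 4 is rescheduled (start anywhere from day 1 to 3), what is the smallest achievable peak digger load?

10

Task 4@1: d1:11  d2:11  d3:1  d4:0  d5:0 → peak 11
Task 4@2: d1:10  d2:11  d3:1  d4:1  d5:0 → peak 11
Task 4@3: d1:10  d2:10  d3:1  d4:1  d5:1 → peak 10
Best is Task 4@3, peak 10.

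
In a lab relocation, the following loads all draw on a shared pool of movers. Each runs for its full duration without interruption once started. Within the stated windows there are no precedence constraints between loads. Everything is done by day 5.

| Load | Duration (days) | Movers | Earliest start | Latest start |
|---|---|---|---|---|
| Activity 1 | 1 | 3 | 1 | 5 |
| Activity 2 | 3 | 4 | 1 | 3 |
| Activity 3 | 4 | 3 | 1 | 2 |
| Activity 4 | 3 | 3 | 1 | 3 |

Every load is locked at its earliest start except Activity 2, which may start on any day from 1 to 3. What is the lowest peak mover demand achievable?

10

Activity 2@1: d1:13  d2:10  d3:10  d4:3  d5:0 → peak 13
Activity 2@2: d1:9  d2:10  d3:10  d4:7  d5:0 → peak 10
Activity 2@3: d1:9  d2:6  d3:10  d4:7  d5:4 → peak 10
Best is Activity 2@2, peak 10.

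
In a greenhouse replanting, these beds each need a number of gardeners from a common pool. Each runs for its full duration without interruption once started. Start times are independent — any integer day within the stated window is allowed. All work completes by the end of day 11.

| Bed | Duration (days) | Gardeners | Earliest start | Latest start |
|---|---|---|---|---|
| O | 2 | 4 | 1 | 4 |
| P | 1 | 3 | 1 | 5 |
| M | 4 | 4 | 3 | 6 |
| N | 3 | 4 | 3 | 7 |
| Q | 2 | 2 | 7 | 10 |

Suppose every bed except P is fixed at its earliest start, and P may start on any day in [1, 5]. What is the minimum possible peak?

8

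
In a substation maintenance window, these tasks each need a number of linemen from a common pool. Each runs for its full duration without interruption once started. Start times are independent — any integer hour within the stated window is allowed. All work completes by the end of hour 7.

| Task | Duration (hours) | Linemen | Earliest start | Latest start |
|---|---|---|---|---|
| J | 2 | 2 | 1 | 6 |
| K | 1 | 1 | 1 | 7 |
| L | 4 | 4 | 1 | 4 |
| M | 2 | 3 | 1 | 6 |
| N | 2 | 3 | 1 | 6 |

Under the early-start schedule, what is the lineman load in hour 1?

13

At early start, hour 1 has: J, K, L, M, N.
Demand: 2 + 1 + 4 + 3 + 3 = 13.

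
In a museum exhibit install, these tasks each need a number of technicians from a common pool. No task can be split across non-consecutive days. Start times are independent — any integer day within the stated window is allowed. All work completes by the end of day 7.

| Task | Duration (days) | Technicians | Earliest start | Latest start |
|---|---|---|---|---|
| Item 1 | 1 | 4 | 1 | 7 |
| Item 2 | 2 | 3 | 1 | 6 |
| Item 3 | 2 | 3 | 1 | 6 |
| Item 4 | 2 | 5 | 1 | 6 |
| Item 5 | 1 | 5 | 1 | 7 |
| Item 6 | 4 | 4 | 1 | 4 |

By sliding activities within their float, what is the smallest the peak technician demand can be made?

8

Early-start (Item 1@1, Item 2@1, Item 3@1, Item 4@1, Item 5@1, Item 6@1) gives peak 24: d1:24  d2:15  d3:4  d4:4  d5:0  d6:0  d7:0.
Shift Item 2→2, Item 3→4, Item 4→5, Item 5→7.
Schedule Item 1@1, Item 2@2, Item 3@4, Item 4@5, Item 5@7, Item 6@1: d1:8  d2:7  d3:7  d4:7  d5:8  d6:5  d7:5 — peak 8.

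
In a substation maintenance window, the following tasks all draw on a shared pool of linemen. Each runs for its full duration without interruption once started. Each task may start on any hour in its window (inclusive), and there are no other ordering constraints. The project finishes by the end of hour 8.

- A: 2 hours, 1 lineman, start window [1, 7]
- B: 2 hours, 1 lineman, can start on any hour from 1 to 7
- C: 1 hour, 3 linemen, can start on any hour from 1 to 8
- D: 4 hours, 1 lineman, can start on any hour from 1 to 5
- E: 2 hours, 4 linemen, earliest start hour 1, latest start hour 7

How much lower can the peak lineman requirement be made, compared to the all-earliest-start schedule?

6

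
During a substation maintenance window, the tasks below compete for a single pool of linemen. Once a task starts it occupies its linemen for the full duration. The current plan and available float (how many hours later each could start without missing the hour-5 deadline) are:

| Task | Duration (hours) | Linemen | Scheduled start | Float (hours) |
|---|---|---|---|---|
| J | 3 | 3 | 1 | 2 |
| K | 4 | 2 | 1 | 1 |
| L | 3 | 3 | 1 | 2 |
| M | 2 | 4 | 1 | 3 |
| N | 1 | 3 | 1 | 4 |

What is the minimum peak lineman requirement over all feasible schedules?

Early-start (J@1, K@1, L@1, M@1, N@1) gives peak 15: h1:15  h2:12  h3:8  h4:2  h5:0.
Shift M→4, N→5.
Schedule J@1, K@1, L@1, M@4, N@5: h1:8  h2:8  h3:8  h4:6  h5:7 — peak 8.
Total lineman-hours = 37 over 5 hours ⇒ peak ≥ ⌈37/5⌉ = 8, so 8 is optimal.

8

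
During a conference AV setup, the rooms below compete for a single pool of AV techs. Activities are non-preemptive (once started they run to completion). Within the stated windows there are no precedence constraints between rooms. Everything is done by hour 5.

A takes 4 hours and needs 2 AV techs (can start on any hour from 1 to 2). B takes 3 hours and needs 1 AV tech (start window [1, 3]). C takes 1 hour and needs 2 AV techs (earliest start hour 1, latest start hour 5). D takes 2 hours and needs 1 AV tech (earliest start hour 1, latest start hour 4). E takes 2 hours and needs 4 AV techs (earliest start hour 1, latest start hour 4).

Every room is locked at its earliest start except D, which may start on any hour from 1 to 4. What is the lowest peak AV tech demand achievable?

D@1: h1:10  h2:8  h3:3  h4:2  h5:0 → peak 10
D@2: h1:9  h2:8  h3:4  h4:2  h5:0 → peak 9
D@3: h1:9  h2:7  h3:4  h4:3  h5:0 → peak 9
D@4: h1:9  h2:7  h3:3  h4:3  h5:1 → peak 9
Best is D@2, peak 9.

9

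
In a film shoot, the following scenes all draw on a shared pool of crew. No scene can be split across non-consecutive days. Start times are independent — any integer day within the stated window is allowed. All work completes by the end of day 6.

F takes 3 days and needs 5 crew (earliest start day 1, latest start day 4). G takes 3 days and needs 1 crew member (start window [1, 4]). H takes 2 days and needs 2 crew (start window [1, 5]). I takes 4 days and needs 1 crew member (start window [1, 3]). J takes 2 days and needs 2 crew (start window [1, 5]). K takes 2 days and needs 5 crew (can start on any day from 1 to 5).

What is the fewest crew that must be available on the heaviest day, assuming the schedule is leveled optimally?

Early-start (F@1, G@1, H@1, I@1, J@1, K@1) gives peak 16: d1:16  d2:16  d3:7  d4:1  d5:0  d6:0.
Shift I→3, J→4, K→4.
Schedule F@1, G@1, H@1, I@3, J@4, K@4: d1:8  d2:8  d3:7  d4:8  d5:8  d6:1 — peak 8.

8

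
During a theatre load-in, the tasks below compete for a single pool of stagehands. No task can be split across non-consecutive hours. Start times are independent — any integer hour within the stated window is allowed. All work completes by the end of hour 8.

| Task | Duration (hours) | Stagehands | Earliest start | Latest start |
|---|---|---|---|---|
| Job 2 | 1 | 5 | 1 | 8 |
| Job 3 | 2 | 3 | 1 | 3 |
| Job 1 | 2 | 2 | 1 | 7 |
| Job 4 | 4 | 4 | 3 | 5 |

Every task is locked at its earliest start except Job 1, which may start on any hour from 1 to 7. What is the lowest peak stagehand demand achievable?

8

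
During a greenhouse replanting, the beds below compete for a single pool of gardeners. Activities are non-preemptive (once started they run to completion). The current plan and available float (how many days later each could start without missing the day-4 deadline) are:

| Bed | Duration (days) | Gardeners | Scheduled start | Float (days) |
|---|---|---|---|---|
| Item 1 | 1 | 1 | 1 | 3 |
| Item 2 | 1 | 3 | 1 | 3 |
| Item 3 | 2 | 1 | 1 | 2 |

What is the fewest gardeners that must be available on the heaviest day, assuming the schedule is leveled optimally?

Early-start (Item 1@1, Item 2@1, Item 3@1) gives peak 5: d1:5  d2:1  d3:0  d4:0.
Shift Item 2→2, Item 3→3.
Schedule Item 1@1, Item 2@2, Item 3@3: d1:1  d2:3  d3:1  d4:1 — peak 3.

3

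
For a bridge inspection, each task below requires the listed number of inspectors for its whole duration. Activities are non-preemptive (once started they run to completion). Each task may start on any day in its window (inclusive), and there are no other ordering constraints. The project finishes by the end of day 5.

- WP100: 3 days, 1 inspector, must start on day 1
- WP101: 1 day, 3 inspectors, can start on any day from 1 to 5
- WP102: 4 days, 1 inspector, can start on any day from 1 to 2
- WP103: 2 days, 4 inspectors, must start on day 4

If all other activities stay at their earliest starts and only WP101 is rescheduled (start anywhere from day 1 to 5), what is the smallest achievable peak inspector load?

WP101@1: d1:5  d2:2  d3:2  d4:5  d5:4 → peak 5
WP101@2: d1:2  d2:5  d3:2  d4:5  d5:4 → peak 5
WP101@3: d1:2  d2:2  d3:5  d4:5  d5:4 → peak 5
WP101@4: d1:2  d2:2  d3:2  d4:8  d5:4 → peak 8
WP101@5: d1:2  d2:2  d3:2  d4:5  d5:7 → peak 7
Best is WP101@1, peak 5.

5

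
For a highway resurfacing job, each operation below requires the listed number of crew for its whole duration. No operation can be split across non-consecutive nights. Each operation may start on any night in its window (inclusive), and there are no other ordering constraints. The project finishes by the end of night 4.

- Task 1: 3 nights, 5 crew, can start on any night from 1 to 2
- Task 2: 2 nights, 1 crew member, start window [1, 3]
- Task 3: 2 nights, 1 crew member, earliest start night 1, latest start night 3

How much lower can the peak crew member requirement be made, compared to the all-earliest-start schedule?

1

Early-start peak: n1:7  n2:7  n3:5  n4:0 ⇒ 7.
Leveled (Task 1@1, Task 2@1, Task 3@3): n1:6  n2:6  n3:6  n4:1 ⇒ 6.
Reduction 7 − 6 = 1.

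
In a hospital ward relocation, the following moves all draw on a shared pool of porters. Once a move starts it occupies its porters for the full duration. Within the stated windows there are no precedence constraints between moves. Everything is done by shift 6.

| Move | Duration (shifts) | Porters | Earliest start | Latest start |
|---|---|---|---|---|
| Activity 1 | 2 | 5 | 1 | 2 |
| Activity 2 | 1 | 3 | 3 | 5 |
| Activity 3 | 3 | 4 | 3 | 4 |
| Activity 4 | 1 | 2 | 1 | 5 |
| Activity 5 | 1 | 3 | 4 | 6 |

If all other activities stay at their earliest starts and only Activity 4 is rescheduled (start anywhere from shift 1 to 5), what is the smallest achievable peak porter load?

Activity 4@1: s1:7  s2:5  s3:7  s4:7  s5:4  s6:0 → peak 7
Activity 4@2: s1:5  s2:7  s3:7  s4:7  s5:4  s6:0 → peak 7
Activity 4@3: s1:5  s2:5  s3:9  s4:7  s5:4  s6:0 → peak 9
Activity 4@4: s1:5  s2:5  s3:7  s4:9  s5:4  s6:0 → peak 9
Activity 4@5: s1:5  s2:5  s3:7  s4:7  s5:6  s6:0 → peak 7
Best is Activity 4@1, peak 7.

7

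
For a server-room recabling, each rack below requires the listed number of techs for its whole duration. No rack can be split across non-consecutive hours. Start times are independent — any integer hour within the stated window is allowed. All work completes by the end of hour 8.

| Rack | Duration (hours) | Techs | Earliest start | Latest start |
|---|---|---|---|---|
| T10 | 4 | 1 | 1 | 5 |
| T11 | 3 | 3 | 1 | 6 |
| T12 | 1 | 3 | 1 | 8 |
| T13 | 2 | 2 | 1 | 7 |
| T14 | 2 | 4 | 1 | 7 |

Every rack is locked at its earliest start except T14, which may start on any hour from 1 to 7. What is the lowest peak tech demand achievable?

9

T14@1: h1:13  h2:10  h3:4  h4:1  h5:0  h6:0  h7:0  h8:0 → peak 13
T14@2: h1:9  h2:10  h3:8  h4:1  h5:0  h6:0  h7:0  h8:0 → peak 10
T14@3: h1:9  h2:6  h3:8  h4:5  h5:0  h6:0  h7:0  h8:0 → peak 9
T14@4: h1:9  h2:6  h3:4  h4:5  h5:4  h6:0  h7:0  h8:0 → peak 9
T14@5: h1:9  h2:6  h3:4  h4:1  h5:4  h6:4  h7:0  h8:0 → peak 9
T14@6: h1:9  h2:6  h3:4  h4:1  h5:0  h6:4  h7:4  h8:0 → peak 9
T14@7: h1:9  h2:6  h3:4  h4:1  h5:0  h6:0  h7:4  h8:4 → peak 9
Best is T14@3, peak 9.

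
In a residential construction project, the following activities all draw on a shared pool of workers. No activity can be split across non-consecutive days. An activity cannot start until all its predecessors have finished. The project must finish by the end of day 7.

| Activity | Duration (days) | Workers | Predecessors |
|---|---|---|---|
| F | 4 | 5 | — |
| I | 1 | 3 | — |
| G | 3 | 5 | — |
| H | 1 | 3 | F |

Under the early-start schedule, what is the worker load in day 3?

10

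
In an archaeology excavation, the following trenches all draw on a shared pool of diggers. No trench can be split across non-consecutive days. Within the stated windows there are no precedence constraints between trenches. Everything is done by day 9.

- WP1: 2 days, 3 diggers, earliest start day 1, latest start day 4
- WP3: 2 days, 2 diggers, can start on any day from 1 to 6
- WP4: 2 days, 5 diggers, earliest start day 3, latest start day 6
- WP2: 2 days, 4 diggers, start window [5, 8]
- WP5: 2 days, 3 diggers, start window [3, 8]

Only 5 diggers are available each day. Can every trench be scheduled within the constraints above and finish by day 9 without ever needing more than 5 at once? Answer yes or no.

Schedule WP1@1, WP3@1, WP4@3, WP2@5, WP5@7: d1:5  d2:5  d3:5  d4:5  d5:4  d6:4  d7:3  d8:3  d9:0 — peak 5 ≤ 5.

yes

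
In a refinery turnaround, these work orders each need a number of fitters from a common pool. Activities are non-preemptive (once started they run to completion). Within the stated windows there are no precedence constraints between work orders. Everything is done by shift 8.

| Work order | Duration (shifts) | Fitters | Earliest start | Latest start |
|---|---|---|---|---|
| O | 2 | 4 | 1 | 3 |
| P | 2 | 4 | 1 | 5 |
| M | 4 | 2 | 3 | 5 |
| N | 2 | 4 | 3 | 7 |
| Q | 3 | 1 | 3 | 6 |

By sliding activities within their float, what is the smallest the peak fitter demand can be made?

Early-start (O@1, P@1, M@3, N@3, Q@3) gives peak 8: s1:8  s2:8  s3:7  s4:7  s5:3  s6:2  s7:0  s8:0.
Shift P→3, N→7, Q→5.
Schedule O@1, P@3, M@3, N@7, Q@5: s1:4  s2:4  s3:6  s4:6  s5:3  s6:3  s7:5  s8:4 — peak 6.

6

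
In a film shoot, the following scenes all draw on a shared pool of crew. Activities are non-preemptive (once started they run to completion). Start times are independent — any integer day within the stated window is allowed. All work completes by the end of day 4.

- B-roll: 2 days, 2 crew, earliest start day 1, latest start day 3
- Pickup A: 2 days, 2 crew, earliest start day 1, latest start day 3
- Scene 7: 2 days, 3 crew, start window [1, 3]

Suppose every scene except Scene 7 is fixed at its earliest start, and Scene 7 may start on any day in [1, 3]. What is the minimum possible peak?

Scene 7@1: d1:7  d2:7  d3:0  d4:0 → peak 7
Scene 7@2: d1:4  d2:7  d3:3  d4:0 → peak 7
Scene 7@3: d1:4  d2:4  d3:3  d4:3 → peak 4
Best is Scene 7@3, peak 4.

4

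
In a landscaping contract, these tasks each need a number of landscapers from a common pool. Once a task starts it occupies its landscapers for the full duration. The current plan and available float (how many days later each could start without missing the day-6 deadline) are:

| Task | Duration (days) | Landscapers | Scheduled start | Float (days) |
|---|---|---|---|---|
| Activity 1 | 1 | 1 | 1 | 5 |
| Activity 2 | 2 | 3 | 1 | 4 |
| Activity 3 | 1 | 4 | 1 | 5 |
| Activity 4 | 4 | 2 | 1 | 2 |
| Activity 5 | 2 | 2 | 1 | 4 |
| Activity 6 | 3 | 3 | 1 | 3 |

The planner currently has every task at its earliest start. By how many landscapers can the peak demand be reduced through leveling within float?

Early-start peak: d1:15  d2:10  d3:5  d4:2  d5:0  d6:0 ⇒ 15.
Leveled (Activity 1@1, Activity 2@1, Activity 3@3, Activity 4@1, Activity 5@5, Activity 6@4): d1:6  d2:5  d3:6  d4:5  d5:5  d6:5 ⇒ 6.
Reduction 15 − 6 = 9.

9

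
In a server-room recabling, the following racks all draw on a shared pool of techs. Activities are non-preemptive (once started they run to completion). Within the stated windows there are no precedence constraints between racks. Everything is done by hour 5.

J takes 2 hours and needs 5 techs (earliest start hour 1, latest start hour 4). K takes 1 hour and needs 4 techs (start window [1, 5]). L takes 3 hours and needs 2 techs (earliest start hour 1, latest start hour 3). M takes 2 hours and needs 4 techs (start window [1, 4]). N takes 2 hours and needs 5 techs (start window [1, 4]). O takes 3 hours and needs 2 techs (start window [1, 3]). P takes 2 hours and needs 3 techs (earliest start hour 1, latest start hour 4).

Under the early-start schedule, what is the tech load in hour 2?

21

At early start, hour 2 has: J, L, M, N, O, P.
Demand: 5 + 2 + 4 + 5 + 2 + 3 = 21.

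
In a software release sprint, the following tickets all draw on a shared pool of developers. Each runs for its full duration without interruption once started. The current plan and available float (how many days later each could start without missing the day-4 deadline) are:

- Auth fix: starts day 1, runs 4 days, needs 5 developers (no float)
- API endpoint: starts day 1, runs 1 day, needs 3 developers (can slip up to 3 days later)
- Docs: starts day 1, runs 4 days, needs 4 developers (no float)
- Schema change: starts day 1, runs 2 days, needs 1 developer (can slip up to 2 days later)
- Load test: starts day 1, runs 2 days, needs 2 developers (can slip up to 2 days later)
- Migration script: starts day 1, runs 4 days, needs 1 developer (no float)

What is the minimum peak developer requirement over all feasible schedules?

Early-start (Auth fix@1, API endpoint@1, Docs@1, Schema change@1, Load test@1, Migration script@1) gives peak 16: d1:16  d2:13  d3:10  d4:10.
Shift Schema change→2, Load test→2.
Schedule Auth fix@1, API endpoint@1, Docs@1, Schema change@2, Load test@2, Migration script@1: d1:13  d2:13  d3:13  d4:10 — peak 13.
Total developer-days = 49 over 4 days ⇒ peak ≥ ⌈49/4⌉ = 13, so 13 is optimal.

13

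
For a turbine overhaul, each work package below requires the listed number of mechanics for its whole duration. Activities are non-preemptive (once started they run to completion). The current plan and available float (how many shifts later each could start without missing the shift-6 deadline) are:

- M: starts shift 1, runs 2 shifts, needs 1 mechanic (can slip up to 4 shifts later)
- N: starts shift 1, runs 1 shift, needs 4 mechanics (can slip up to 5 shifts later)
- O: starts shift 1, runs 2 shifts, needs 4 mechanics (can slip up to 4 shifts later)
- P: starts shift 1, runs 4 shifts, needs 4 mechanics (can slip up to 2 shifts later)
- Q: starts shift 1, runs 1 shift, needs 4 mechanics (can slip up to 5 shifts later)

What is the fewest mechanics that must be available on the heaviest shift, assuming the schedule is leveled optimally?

8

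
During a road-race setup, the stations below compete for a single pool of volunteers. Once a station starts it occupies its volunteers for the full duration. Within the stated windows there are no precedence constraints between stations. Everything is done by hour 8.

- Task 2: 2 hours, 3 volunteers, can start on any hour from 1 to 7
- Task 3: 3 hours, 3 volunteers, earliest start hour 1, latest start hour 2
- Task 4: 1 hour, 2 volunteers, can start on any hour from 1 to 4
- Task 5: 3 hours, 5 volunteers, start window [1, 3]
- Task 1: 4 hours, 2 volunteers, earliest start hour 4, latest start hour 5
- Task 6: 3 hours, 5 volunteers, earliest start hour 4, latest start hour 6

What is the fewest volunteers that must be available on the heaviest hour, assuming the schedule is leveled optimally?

8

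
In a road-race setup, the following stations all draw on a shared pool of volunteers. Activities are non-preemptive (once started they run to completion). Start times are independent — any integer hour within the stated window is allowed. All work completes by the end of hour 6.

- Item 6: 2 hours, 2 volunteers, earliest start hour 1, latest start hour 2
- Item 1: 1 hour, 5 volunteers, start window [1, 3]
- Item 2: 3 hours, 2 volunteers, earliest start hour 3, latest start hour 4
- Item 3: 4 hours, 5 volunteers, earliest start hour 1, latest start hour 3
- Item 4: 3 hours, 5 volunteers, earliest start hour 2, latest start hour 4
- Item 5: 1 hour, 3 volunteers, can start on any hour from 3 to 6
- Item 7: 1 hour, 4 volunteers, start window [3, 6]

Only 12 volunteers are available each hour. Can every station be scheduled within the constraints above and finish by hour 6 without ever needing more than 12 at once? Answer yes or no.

Schedule Item 6@1, Item 1@1, Item 2@3, Item 3@1, Item 4@2, Item 5@5, Item 7@5: h1:12  h2:12  h3:12  h4:12  h5:9  h6:0 — peak 12 ≤ 12.

yes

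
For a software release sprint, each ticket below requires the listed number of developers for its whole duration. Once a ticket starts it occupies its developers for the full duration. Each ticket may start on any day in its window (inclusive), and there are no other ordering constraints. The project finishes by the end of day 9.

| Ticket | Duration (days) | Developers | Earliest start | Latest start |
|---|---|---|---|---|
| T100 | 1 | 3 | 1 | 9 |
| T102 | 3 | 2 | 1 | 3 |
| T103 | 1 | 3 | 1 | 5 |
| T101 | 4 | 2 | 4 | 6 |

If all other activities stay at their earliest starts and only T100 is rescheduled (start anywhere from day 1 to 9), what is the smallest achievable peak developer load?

5

T100@1: d1:8  d2:2  d3:2  d4:2  d5:2  d6:2  d7:2  d8:0  d9:0 → peak 8
T100@2: d1:5  d2:5  d3:2  d4:2  d5:2  d6:2  d7:2  d8:0  d9:0 → peak 5
T100@3: d1:5  d2:2  d3:5  d4:2  d5:2  d6:2  d7:2  d8:0  d9:0 → peak 5
T100@4: d1:5  d2:2  d3:2  d4:5  d5:2  d6:2  d7:2  d8:0  d9:0 → peak 5
T100@5: d1:5  d2:2  d3:2  d4:2  d5:5  d6:2  d7:2  d8:0  d9:0 → peak 5
T100@6: d1:5  d2:2  d3:2  d4:2  d5:2  d6:5  d7:2  d8:0  d9:0 → peak 5
T100@7: d1:5  d2:2  d3:2  d4:2  d5:2  d6:2  d7:5  d8:0  d9:0 → peak 5
T100@8: d1:5  d2:2  d3:2  d4:2  d5:2  d6:2  d7:2  d8:3  d9:0 → peak 5
T100@9: d1:5  d2:2  d3:2  d4:2  d5:2  d6:2  d7:2  d8:0  d9:3 → peak 5
Best is T100@2, peak 5.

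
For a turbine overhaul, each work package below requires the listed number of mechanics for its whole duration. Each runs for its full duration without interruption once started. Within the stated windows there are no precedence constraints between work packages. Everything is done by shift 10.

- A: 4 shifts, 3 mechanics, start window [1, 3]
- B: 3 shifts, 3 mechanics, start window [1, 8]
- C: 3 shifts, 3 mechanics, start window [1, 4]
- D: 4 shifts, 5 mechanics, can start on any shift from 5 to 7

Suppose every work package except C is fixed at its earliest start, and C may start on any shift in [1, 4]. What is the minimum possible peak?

C@1: s1:9  s2:9  s3:9  s4:3  s5:5  s6:5  s7:5  s8:5  s9:0  s10:0 → peak 9
C@2: s1:6  s2:9  s3:9  s4:6  s5:5  s6:5  s7:5  s8:5  s9:0  s10:0 → peak 9
C@3: s1:6  s2:6  s3:9  s4:6  s5:8  s6:5  s7:5  s8:5  s9:0  s10:0 → peak 9
C@4: s1:6  s2:6  s3:6  s4:6  s5:8  s6:8  s7:5  s8:5  s9:0  s10:0 → peak 8
Best is C@4, peak 8.

8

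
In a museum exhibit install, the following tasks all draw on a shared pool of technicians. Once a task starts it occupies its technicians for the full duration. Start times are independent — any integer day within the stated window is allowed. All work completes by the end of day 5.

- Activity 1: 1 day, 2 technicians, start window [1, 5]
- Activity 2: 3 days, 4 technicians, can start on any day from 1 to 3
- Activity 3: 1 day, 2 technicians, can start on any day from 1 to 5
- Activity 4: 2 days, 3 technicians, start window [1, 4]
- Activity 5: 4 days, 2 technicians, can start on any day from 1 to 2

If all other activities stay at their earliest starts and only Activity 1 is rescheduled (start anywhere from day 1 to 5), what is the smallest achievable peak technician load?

11

Activity 1@1: d1:13  d2:9  d3:6  d4:2  d5:0 → peak 13
Activity 1@2: d1:11  d2:11  d3:6  d4:2  d5:0 → peak 11
Activity 1@3: d1:11  d2:9  d3:8  d4:2  d5:0 → peak 11
Activity 1@4: d1:11  d2:9  d3:6  d4:4  d5:0 → peak 11
Activity 1@5: d1:11  d2:9  d3:6  d4:2  d5:2 → peak 11
Best is Activity 1@2, peak 11.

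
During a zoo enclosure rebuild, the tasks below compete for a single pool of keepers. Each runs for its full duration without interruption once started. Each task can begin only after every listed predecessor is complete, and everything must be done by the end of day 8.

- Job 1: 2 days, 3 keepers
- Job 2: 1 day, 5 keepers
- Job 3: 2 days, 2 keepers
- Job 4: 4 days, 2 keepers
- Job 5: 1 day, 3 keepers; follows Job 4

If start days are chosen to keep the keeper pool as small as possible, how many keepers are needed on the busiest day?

5

Early-start (Job 1@1, Job 2@1, Job 3@1, Job 4@1, Job 5@5) gives peak 12: d1:12  d2:7  d3:2  d4:2  d5:3  d6:0  d7:0  d8:0.
Shift Job 2→3, Job 4→4, Job 5→8.
Schedule Job 1@1, Job 2@3, Job 3@1, Job 4@4, Job 5@8: d1:5  d2:5  d3:5  d4:2  d5:2  d6:2  d7:2  d8:3 — peak 5.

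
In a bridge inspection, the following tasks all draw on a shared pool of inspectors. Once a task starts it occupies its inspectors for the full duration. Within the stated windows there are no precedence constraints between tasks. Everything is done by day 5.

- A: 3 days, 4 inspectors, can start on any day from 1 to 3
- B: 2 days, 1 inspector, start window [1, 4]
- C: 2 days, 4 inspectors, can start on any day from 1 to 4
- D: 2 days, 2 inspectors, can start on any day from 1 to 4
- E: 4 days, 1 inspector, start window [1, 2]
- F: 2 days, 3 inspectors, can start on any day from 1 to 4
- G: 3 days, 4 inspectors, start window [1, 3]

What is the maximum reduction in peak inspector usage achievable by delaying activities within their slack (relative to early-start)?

9

Early-start peak: d1:19  d2:19  d3:9  d4:1  d5:0 ⇒ 19.
Leveled (A@1, B@1, C@1, D@4, E@1, F@4, G@3): d1:10  d2:10  d3:9  d4:10  d5:9 ⇒ 10.
Reduction 19 − 10 = 9.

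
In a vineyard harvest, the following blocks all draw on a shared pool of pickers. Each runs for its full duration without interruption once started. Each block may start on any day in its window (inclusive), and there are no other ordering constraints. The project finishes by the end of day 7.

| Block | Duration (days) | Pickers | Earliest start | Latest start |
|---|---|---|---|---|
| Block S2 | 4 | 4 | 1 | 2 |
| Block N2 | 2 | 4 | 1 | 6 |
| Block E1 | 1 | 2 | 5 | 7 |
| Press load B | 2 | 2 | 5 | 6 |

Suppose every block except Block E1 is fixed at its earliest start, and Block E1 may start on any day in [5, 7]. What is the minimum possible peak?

Block E1@5: d1:8  d2:8  d3:4  d4:4  d5:4  d6:2  d7:0 → peak 8
Block E1@6: d1:8  d2:8  d3:4  d4:4  d5:2  d6:4  d7:0 → peak 8
Block E1@7: d1:8  d2:8  d3:4  d4:4  d5:2  d6:2  d7:2 → peak 8
Best is Block E1@5, peak 8.

8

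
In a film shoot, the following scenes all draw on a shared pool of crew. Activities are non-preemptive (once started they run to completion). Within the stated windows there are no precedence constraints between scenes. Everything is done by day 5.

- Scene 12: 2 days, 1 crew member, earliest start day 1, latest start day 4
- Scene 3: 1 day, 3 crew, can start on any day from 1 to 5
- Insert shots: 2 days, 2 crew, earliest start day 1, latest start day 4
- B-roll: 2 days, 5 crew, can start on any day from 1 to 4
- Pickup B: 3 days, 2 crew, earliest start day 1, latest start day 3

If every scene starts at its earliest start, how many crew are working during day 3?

At early start, day 3 has: Pickup B.
Demand: 2 = 2.

2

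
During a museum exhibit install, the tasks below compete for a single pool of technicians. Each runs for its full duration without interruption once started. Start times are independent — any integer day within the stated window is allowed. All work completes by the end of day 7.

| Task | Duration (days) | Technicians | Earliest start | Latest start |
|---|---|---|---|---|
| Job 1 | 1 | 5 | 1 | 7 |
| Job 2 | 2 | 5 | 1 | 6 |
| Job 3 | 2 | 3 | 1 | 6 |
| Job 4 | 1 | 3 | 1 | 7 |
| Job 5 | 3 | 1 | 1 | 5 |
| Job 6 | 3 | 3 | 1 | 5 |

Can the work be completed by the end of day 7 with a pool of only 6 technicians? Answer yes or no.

yes

Schedule Job 1@1, Job 2@2, Job 3@4, Job 4@4, Job 5@1, Job 6@5: d1:6  d2:6  d3:6  d4:6  d5:6  d6:3  d7:3 — peak 6 ≤ 6.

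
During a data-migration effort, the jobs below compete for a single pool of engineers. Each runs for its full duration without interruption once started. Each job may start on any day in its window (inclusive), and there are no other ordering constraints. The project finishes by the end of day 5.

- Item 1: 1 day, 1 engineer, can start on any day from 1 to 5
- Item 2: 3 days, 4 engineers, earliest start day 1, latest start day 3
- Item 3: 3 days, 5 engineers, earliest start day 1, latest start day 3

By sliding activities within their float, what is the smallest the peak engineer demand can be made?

9

Early-start (Item 1@1, Item 2@1, Item 3@1) gives peak 10: d1:10  d2:9  d3:9  d4:0  d5:0.
Shift Item 3→2.
Schedule Item 1@1, Item 2@1, Item 3@2: d1:5  d2:9  d3:9  d4:5  d5:0 — peak 9.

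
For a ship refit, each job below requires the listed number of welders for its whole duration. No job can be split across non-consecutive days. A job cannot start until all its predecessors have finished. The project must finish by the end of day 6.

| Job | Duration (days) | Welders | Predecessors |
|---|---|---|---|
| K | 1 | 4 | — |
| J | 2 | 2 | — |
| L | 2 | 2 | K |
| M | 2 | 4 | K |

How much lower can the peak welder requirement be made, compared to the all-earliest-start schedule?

4

Early-start peak: d1:6  d2:8  d3:6  d4:0  d5:0  d6:0 ⇒ 8.
Leveled (K@1, J@2, L@2, M@4): d1:4  d2:4  d3:4  d4:4  d5:4  d6:0 ⇒ 4.
Reduction 8 − 4 = 4.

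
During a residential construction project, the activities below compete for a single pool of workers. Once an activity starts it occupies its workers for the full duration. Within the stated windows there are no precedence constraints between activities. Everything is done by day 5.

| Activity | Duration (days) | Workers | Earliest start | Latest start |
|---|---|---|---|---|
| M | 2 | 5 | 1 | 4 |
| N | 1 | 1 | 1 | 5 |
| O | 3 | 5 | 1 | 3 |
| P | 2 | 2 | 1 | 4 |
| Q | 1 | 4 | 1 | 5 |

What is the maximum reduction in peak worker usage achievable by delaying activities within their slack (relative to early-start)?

Early-start peak: d1:17  d2:12  d3:5  d4:0  d5:0 ⇒ 17.
Leveled (M@1, N@1, O@3, P@1, Q@3): d1:8  d2:7  d3:9  d4:5  d5:5 ⇒ 9.
Reduction 17 − 9 = 8.

8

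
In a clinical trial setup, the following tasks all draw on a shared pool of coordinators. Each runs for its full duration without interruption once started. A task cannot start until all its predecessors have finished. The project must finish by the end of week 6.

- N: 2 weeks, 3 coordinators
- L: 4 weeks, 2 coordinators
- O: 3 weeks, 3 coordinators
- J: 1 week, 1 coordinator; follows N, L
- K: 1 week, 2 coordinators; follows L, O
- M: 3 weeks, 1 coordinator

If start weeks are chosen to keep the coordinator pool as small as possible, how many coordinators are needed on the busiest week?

Early-start (N@1, L@1, O@1, J@5, K@5, M@1) gives peak 9: w1:9  w2:9  w3:6  w4:2  w5:3  w6:0.
Shift O→3, K→6.
Schedule N@1, L@1, O@3, J@5, K@6, M@1: w1:6  w2:6  w3:6  w4:5  w5:4  w6:2 — peak 6.

6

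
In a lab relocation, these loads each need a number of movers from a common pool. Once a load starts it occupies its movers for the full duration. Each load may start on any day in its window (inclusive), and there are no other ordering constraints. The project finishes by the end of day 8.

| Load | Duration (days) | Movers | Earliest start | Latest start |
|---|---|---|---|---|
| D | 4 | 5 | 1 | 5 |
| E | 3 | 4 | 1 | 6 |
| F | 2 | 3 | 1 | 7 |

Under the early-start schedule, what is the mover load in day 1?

12

At early start, day 1 has: D, E, F.
Demand: 5 + 4 + 3 = 12.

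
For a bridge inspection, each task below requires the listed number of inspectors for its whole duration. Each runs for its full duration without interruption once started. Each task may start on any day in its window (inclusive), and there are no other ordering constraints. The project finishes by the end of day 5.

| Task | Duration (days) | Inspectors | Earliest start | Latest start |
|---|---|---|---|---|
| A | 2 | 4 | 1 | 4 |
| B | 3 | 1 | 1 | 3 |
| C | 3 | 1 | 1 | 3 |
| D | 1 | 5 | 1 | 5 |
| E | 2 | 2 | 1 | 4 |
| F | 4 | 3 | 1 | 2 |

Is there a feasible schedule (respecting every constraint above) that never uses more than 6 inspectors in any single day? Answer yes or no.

Total inspector-days = 35; over 5 days the average is 35/5 > 6, so some day must exceed 6.

no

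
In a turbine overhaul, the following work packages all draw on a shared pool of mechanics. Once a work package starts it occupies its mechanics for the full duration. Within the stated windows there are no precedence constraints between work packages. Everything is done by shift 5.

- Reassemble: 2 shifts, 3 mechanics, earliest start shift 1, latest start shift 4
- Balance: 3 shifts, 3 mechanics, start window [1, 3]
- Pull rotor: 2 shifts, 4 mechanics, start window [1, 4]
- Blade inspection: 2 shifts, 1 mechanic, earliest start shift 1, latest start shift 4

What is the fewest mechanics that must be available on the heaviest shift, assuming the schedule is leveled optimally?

Early-start (Reassemble@1, Balance@1, Pull rotor@1, Blade inspection@1) gives peak 11: s1:11  s2:11  s3:3  s4:0  s5:0.
Shift Pull rotor→4, Blade inspection→3.
Schedule Reassemble@1, Balance@1, Pull rotor@4, Blade inspection@3: s1:6  s2:6  s3:4  s4:5  s5:4 — peak 6.

6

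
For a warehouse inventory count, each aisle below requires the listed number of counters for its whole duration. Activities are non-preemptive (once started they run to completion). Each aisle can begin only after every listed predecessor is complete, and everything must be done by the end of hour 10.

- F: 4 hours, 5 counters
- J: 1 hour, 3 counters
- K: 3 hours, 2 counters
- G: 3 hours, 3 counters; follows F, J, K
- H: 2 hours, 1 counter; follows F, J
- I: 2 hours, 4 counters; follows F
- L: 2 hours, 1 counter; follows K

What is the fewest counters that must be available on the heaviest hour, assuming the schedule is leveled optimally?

Early-start (F@1, J@1, K@1, G@5, H@5, I@5, L@4) gives peak 10: h1:10  h2:7  h3:7  h4:6  h5:9  h6:8  h7:3  h8:0  h9:0  h10:0.
Shift J→5, K→5, G→8, H→8, I→6, L→8.
Schedule F@1, J@5, K@5, G@8, H@8, I@6, L@8: h1:5  h2:5  h3:5  h4:5  h5:5  h6:6  h7:6  h8:5  h9:5  h10:3 — peak 6.

6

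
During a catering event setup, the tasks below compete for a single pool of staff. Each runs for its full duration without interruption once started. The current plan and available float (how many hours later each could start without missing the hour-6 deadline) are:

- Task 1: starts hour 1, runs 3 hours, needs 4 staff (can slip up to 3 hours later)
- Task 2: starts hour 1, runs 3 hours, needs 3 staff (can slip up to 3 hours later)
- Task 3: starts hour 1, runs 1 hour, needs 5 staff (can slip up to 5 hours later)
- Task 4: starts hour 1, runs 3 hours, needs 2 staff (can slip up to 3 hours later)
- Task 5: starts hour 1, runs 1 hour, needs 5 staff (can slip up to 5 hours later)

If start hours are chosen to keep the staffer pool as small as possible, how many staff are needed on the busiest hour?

Early-start (Task 1@1, Task 2@1, Task 3@1, Task 4@1, Task 5@1) gives peak 19: h1:19  h2:9  h3:9  h4:0  h5:0  h6:0.
Shift Task 3→4, Task 4→4, Task 5→5.
Schedule Task 1@1, Task 2@1, Task 3@4, Task 4@4, Task 5@5: h1:7  h2:7  h3:7  h4:7  h5:7  h6:2 — peak 7.
Total staffer-hours = 37 over 6 hours ⇒ peak ≥ ⌈37/6⌉ = 7, so 7 is optimal.

7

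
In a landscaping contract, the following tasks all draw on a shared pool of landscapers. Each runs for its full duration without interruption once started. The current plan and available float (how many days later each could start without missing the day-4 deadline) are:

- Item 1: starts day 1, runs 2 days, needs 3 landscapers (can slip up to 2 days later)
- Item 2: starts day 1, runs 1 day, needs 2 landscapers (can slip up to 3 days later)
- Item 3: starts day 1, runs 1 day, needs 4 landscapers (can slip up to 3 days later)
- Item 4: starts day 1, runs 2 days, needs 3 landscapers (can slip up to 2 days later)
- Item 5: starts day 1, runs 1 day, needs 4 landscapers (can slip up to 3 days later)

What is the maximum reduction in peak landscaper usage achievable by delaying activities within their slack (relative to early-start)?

Early-start peak: d1:16  d2:6  d3:0  d4:0 ⇒ 16.
Leveled (Item 1@1, Item 2@3, Item 3@3, Item 4@1, Item 5@4): d1:6  d2:6  d3:6  d4:4 ⇒ 6.
Reduction 16 − 6 = 10.

10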